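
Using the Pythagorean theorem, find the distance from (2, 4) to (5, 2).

√(Σ(x_i - y_i)²) = √((2 - 5)² + (4 - 2)²)
= √((-3)² + 2²) = √(9 + 4) = √13 ≈ 3.6056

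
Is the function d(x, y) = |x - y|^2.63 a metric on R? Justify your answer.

No. d(x,y) = |x-y|^2.63 fails the triangle inequality since p = 2.63 > 1. Counterexample: x = -5, y = 7, z = 13. d(x,z) = |-5 - 13|^2.63 = 18^2.63 ≈ 2001.5511, but d(x,y) + d(y,z) = 12^2.63 + 6^2.63 ≈ 689.0436 + 111.3109 = 800.3545. Since 2001.5511 > 800.3545, the triangle inequality is violated.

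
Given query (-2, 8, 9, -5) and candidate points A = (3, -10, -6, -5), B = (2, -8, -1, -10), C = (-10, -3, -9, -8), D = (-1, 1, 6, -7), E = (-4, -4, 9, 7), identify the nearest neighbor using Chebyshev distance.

Distances: d(A) = 18, d(B) = 16, d(C) = 18, d(D) = 7, d(E) = 12. Nearest: D = (-1, 1, 6, -7) with distance 7.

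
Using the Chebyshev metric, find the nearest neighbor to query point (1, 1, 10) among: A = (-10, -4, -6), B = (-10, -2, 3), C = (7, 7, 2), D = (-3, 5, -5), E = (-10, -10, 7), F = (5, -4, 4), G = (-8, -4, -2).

Distances: d(A) = 16, d(B) = 11, d(C) = 8, d(D) = 15, d(E) = 11, d(F) = 6, d(G) = 12. Nearest: F = (5, -4, 4) with distance 6.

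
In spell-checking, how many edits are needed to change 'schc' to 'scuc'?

Let D[i][j] be the edit distance between the first i characters of 'schc' and the first j characters of 'scuc', with D[i][0] = i, D[0][j] = j, and D[i][j] = D[i-1][j-1] if the characters match, else 1 + min(D[i-1][j], D[i][j-1], D[i-1][j-1]). Filling the table (rows: prefixes of 'schc', columns: prefixes of 'scuc'):
     ε  s  c  u  c
  ε  0  1  2  3  4
  s  1  0  1  2  3
  c  2  1  0  1  2
  h  3  2  1  1  2
  c  4  3  2  2  1
The bottom-right entry gives D[4][4] = 1, so no sequence of fewer than 1 edit works. Backtracking through the table gives one optimal edit sequence (1 edit):
  schc → scuc (sub h→u @3)
Edit distance = 1.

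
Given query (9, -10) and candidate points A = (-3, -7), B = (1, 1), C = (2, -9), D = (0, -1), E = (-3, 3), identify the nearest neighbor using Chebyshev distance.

Distances: d(A) = 12, d(B) = 11, d(C) = 7, d(D) = 9, d(E) = 13. Nearest: C = (2, -9) with distance 7.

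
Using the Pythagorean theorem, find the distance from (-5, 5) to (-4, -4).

√(Σ(x_i - y_i)²) = √((-5 - (-4))² + (5 - (-4))²)
= √((-1)² + 9²) = √(1 + 81) = √82 ≈ 9.0554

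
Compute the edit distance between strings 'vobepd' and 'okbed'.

Let D[i][j] be the edit distance between the first i characters of 'vobepd' and the first j characters of 'okbed', with D[i][0] = i, D[0][j] = j, and D[i][j] = D[i-1][j-1] if the characters match, else 1 + min(D[i-1][j], D[i][j-1], D[i-1][j-1]). Filling the table (rows: prefixes of 'vobepd', columns: prefixes of 'okbed'):
     ε  o  k  b  e  d
  ε  0  1  2  3  4  5
  v  1  1  2  3  4  5
  o  2  1  2  3  4  5
  b  3  2  2  2  3  4
  e  4  3  3  3  2  3
  p  5  4  4  4  3  3
  d  6  5  5  5  4  3
The bottom-right entry gives D[6][5] = 3, so no sequence of fewer than 3 edits works. Backtracking through the table gives one optimal edit sequence (3 edits):
  vobepd → oobepd (sub v→o @1)
  oobepd → okbepd (sub o→k @2)
  okbepd → okbed (del p @5)
Edit distance = 3.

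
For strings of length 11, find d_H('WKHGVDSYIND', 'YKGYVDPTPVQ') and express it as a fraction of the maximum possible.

Differing positions: 1, 3, 4, 7, 8, 9, 10, 11. Hamming distance = 8. The maximum possible Hamming distance for length-11 strings is 11, so d_H/11 = 8/11 ≈ 0.7273.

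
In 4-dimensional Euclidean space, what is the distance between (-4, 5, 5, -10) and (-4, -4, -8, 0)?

√(Σ(x_i - y_i)²) = √((-4 - (-4))² + (5 - (-4))² + (5 - (-8))² + (-10 - 0)²)
= √(0² + 9² + 13² + (-10)²) = √(0 + 81 + 169 + 100) = √350 ≈ 18.7083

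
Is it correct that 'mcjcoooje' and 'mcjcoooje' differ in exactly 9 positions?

Differing positions: none. Hamming distance = 0, so the claim that d_H = 9 is false.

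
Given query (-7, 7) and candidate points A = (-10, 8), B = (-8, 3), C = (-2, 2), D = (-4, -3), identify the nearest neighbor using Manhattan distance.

Distances: d(A) = 4, d(B) = 5, d(C) = 10, d(D) = 13. Nearest: A = (-10, 8) with distance 4.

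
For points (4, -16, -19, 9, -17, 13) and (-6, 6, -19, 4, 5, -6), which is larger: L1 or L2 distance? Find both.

L1 = |4 - (-6)| + |-16 - 6| + |-19 - (-19)| + |9 - 4| + |-17 - 5| + |13 - (-6)| = 10 + 22 + 0 + 5 + 22 + 19 = 78
L2 = √(10² + 22² + 0² + 5² + 22² + 19²) = √1454 ≈ 38.1314
L1 ≥ L2 always (equality iff movement is along one axis); L1 > L2 here.
Ratio L1/L2 = 78/√1454 ≈ 2.0456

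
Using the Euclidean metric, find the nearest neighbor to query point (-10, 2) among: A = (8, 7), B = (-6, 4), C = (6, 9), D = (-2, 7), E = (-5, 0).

Distances: d(A) ≈ 18.6815, d(B) ≈ 4.4721, d(C) ≈ 17.4642, d(D) ≈ 9.434, d(E) ≈ 5.3852. Nearest: B = (-6, 4) with distance 4.4721.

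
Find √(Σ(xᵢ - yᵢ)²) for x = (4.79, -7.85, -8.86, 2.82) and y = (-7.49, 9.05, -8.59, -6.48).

√(Σ(x_i - y_i)²) = √((4.79 - (-7.49))² + (-7.85 - 9.05)² + (-8.86 - (-8.59))² + (2.82 - (-6.48))²)
= √(12.28² + (-16.9)² + (-0.27)² + 9.3²) = √(150.7984 + 285.61 + 0.0729 + 86.49) = √522.9713 ≈ 22.8686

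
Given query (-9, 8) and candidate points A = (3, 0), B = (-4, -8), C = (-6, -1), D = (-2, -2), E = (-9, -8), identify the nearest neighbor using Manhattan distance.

Distances: d(A) = 20, d(B) = 21, d(C) = 12, d(D) = 17, d(E) = 16. Nearest: C = (-6, -1) with distance 12.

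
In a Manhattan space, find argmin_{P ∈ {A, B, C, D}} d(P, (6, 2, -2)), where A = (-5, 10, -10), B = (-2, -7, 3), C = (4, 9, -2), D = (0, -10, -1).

Distances: d(A) = 27, d(B) = 22, d(C) = 9, d(D) = 19. Nearest: C = (4, 9, -2) with distance 9.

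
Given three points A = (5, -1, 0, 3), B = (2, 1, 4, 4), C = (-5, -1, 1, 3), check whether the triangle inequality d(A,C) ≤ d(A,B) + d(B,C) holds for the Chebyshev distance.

d(A,B) = max(3, 2, 4, 1) = 4, d(B,C) = max(7, 2, 3, 1) = 7, d(A,C) = max(10, 0, 1, 0) = 10.
d(A,C) = 10 ≤ 4 + 7 = 11. Triangle inequality is satisfied.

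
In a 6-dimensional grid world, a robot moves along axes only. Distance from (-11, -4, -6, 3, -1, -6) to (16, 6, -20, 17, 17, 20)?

Σ|x_i - y_i| = |-11 - 16| + |-4 - 6| + |-6 - (-20)| + |3 - 17| + |-1 - 17| + |-6 - 20| = 27 + 10 + 14 + 14 + 18 + 26 = 109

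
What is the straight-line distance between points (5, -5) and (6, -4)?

√(Σ(x_i - y_i)²) = √((5 - 6)² + (-5 - (-4))²)
= √((-1)² + (-1)²) = √(1 + 1) = √2 ≈ 1.4142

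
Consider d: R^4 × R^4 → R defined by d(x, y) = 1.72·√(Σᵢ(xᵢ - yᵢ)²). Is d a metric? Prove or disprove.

Yes. The L2 (Euclidean) norm induces a metric on R^4, and multiplying a metric by a positive constant 1.72 > 0 preserves all four axioms: non-negativity (1.72·||x-y|| ≥ 0), identity (1.72·||x-y|| = 0 ⟺ ||x-y|| = 0 ⟺ x = y), symmetry (||x-y|| = ||y-x||), and the triangle inequality (1.72·||x-z|| ≤ 1.72·||x-y|| + 1.72·||y-z||). So d is a metric.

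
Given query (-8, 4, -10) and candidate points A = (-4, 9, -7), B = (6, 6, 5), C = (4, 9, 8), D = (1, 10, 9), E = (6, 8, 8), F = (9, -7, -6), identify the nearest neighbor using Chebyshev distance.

Distances: d(A) = 5, d(B) = 15, d(C) = 18, d(D) = 19, d(E) = 18, d(F) = 17. Nearest: A = (-4, 9, -7) with distance 5.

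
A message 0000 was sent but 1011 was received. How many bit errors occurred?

Differing positions: 1, 3, 4. Hamming distance = 3.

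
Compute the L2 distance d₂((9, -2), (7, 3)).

√(Σ(x_i - y_i)²) = √((9 - 7)² + (-2 - 3)²)
= √(2² + (-5)²) = √(4 + 25) = √29 ≈ 5.3852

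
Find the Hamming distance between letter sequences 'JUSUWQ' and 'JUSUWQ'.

Differing positions: none. Hamming distance = 0.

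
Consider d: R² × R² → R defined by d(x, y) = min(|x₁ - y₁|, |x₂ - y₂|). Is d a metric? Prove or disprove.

No. d fails identity of indiscernibles: take x = (-1, 0) and y = (-1, 2). Then d(x,y) = min(|-1 - (-1)|, |0 - 2|) = min(0, 2) = 0, yet x ≠ y.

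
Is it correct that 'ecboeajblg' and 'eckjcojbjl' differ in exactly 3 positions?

Differing positions: 3, 4, 5, 6, 9, 10. Hamming distance = 6, so the claim that d_H = 3 is false.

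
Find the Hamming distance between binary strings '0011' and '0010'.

Differing positions: 4. Hamming distance = 1.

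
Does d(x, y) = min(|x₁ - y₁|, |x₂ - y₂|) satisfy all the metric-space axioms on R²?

No. d fails identity of indiscernibles: take x = (-3, 0) and y = (-3, 6). Then d(x,y) = min(|-3 - (-3)|, |0 - 6|) = min(0, 6) = 0, yet x ≠ y.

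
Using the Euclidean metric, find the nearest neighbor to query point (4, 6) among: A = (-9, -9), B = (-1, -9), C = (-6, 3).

Distances: d(A) ≈ 19.8494, d(B) ≈ 15.8114, d(C) ≈ 10.4403. Nearest: C = (-6, 3) with distance 10.4403.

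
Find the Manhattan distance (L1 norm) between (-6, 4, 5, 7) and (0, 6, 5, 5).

Σ|x_i - y_i| = |-6 - 0| + |4 - 6| + |5 - 5| + |7 - 5| = 6 + 2 + 0 + 2 = 10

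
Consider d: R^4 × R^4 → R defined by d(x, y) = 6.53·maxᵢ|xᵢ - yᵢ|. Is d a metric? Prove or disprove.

Yes. The L∞ (Chebyshev) norm induces a metric on R^4, and multiplying a metric by a positive constant 6.53 > 0 preserves all four axioms: non-negativity (6.53·||x-y|| ≥ 0), identity (6.53·||x-y|| = 0 ⟺ ||x-y|| = 0 ⟺ x = y), symmetry (||x-y|| = ||y-x||), and the triangle inequality (6.53·||x-z|| ≤ 6.53·||x-y|| + 6.53·||y-z||). So d is a metric.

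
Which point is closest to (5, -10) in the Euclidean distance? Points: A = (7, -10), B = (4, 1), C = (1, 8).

Distances: d(A) = 2, d(B) ≈ 11.0454, d(C) ≈ 18.4391. Nearest: A = (7, -10) with distance 2.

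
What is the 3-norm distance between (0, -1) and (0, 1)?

(Σ|x_i - y_i|^3)^(1/3) = (|0 - 0|^3 + |-1 - 1|^3)^(1/3)
= (0^3 + 2^3)^(1/3) = (0 + 8)^(1/3) = (8)^(1/3) = 2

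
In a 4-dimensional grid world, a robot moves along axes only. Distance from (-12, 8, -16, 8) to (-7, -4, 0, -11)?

Σ|x_i - y_i| = |-12 - (-7)| + |8 - (-4)| + |-16 - 0| + |8 - (-11)| = 5 + 12 + 16 + 19 = 52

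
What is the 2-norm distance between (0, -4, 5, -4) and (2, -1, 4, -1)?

(Σ|x_i - y_i|^2)^(1/2) = (|0 - 2|^2 + |-4 - (-1)|^2 + |5 - 4|^2 + |-4 - (-1)|^2)^(1/2)
= (2^2 + 3^2 + 1^2 + 3^2)^(1/2) = (4 + 9 + 1 + 9)^(1/2) = (23)^(1/2) ≈ 4.7958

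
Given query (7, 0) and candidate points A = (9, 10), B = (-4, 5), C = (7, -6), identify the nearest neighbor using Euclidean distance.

Distances: d(A) ≈ 10.198, d(B) ≈ 12.083, d(C) = 6. Nearest: C = (7, -6) with distance 6.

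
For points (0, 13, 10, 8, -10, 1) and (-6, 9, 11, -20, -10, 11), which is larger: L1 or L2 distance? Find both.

L1 = |0 - (-6)| + |13 - 9| + |10 - 11| + |8 - (-20)| + |-10 - (-10)| + |1 - 11| = 6 + 4 + 1 + 28 + 0 + 10 = 49
L2 = √(6² + 4² + 1² + 28² + 0² + 10²) = √937 ≈ 30.6105
L1 ≥ L2 always (equality iff movement is along one axis); L1 > L2 here.
Ratio L1/L2 = 49/√937 ≈ 1.6008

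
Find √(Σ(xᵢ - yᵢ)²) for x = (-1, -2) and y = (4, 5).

√(Σ(x_i - y_i)²) = √((-1 - 4)² + (-2 - 5)²)
= √((-5)² + (-7)²) = √(25 + 49) = √74 ≈ 8.6023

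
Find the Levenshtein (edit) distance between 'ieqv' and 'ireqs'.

Let D[i][j] be the edit distance between the first i characters of 'ieqv' and the first j characters of 'ireqs', with D[i][0] = i, D[0][j] = j, and D[i][j] = D[i-1][j-1] if the characters match, else 1 + min(D[i-1][j], D[i][j-1], D[i-1][j-1]). Filling the table (rows: prefixes of 'ieqv', columns: prefixes of 'ireqs'):
     ε  i  r  e  q  s
  ε  0  1  2  3  4  5
  i  1  0  1  2  3  4
  e  2  1  1  1  2  3
  q  3  2  2  2  1  2
  v  4  3  3  3  2  2
The bottom-right entry gives D[4][5] = 2, so no sequence of fewer than 2 edits works. Backtracking through the table gives one optimal edit sequence (2 edits):
  ieqv → ireqv (ins r @2)
  ireqv → ireqs (sub v→s @5)
Edit distance = 2.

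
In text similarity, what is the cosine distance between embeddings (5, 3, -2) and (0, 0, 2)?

With u = (5, 3, -2), v = (0, 0, 2):
u·v = 5·0 + 3·0 + (-2)·2 = 0 + 0 + (-4) = -4.
|u| = √(5² + 3² + (-2)²) = √38, |v| = √(0² + 0² + 2²) = √4, so |u||v| = √(38·4) = √152.
cos θ = (u·v)/(|u||v|) = -4/√152 ≈ -0.3244
Cosine distance = 1 - cos θ ≈ 1 - (-0.3244) = 1.3244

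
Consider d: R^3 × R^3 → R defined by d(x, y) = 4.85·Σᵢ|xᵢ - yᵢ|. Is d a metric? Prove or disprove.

Yes. The L1 (Manhattan) norm induces a metric on R^3, and multiplying a metric by a positive constant 4.85 > 0 preserves all four axioms: non-negativity (4.85·||x-y|| ≥ 0), identity (4.85·||x-y|| = 0 ⟺ ||x-y|| = 0 ⟺ x = y), symmetry (||x-y|| = ||y-x||), and the triangle inequality (4.85·||x-z|| ≤ 4.85·||x-y|| + 4.85·||y-z||). So d is a metric.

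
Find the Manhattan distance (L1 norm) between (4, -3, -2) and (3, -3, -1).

Σ|x_i - y_i| = |4 - 3| + |-3 - (-3)| + |-2 - (-1)| = 1 + 0 + 1 = 2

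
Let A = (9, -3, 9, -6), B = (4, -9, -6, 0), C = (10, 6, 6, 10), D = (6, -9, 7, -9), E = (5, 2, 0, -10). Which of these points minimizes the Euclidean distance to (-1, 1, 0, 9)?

Distances: d(A) ≈ 20.5426, d(B) ≈ 15.5563, d(C) ≈ 13.5277, d(D) ≈ 22.8473, d(E) ≈ 19.9499. Nearest: C = (10, 6, 6, 10) with distance 13.5277.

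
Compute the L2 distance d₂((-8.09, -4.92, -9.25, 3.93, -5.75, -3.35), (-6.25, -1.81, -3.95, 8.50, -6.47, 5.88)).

√(Σ(x_i - y_i)²) = √((-8.09 - (-6.25))² + (-4.92 - (-1.81))² + (-9.25 - (-3.95))² + (3.93 - 8.5)² + (-5.75 - (-6.47))² + (-3.35 - 5.88)²)
= √((-1.84)² + (-3.11)² + (-5.3)² + (-4.57)² + 0.72² + (-9.23)²) = √(3.3856 + 9.6721 + 28.09 + 20.8849 + 0.5184 + 85.1929) = √147.7439 ≈ 12.155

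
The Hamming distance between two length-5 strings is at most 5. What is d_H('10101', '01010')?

Differing positions: 1, 2, 3, 4, 5. Hamming distance = 5. The maximum possible Hamming distance for length-5 strings is 5, so d_H/5 = 5/5 = 1.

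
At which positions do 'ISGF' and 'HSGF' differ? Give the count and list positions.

Differing positions: 1. Hamming distance = 1.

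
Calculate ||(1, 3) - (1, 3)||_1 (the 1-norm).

Σ|x_i - y_i| = |1 - 1| + |3 - 3| = 0 + 0 = 0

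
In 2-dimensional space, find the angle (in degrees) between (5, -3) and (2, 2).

With u = (5, -3), v = (2, 2):
u·v = 5·2 + (-3)·2 = 10 + (-6) = 4.
|u| = √(5² + (-3)²) = √34, |v| = √(2² + 2²) = √8, so |u||v| = √(34·8) = √272.
cos θ = (u·v)/(|u||v|) = 4/√272 ≈ 0.242536
θ = arccos(0.242536) ≈ 75.96°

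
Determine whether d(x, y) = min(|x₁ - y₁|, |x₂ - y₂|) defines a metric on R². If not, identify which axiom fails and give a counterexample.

No. d fails identity of indiscernibles: take x = (1, 0) and y = (1, 6). Then d(x,y) = min(|1 - 1|, |0 - 6|) = min(0, 6) = 0, yet x ≠ y.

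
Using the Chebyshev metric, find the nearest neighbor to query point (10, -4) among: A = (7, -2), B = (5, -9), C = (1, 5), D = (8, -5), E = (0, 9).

Distances: d(A) = 3, d(B) = 5, d(C) = 9, d(D) = 2, d(E) = 13. Nearest: D = (8, -5) with distance 2.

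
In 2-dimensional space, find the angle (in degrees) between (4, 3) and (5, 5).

With u = (4, 3), v = (5, 5):
u·v = 4·5 + 3·5 = 20 + 15 = 35.
|u| = √(4² + 3²) = √25, |v| = √(5² + 5²) = √50, so |u||v| = √(25·50) = √1250.
cos θ = (u·v)/(|u||v|) = 35/√1250 ≈ 0.989949
θ = arccos(0.989949) ≈ 8.13°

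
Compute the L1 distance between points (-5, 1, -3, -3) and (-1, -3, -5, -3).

Σ|x_i - y_i| = |-5 - (-1)| + |1 - (-3)| + |-3 - (-5)| + |-3 - (-3)| = 4 + 4 + 2 + 0 = 10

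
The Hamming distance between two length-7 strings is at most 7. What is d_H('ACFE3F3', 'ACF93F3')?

Differing positions: 4. Hamming distance = 1. The maximum possible Hamming distance for length-7 strings is 7, so d_H/7 = 1/7 ≈ 0.1429.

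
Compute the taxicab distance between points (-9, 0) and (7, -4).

Σ|x_i - y_i| = |-9 - 7| + |0 - (-4)| = 16 + 4 = 20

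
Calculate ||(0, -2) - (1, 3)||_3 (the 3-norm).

(Σ|x_i - y_i|^3)^(1/3) = (|0 - 1|^3 + |-2 - 3|^3)^(1/3)
= (1^3 + 5^3)^(1/3) = (1 + 125)^(1/3) = (126)^(1/3) ≈ 5.0133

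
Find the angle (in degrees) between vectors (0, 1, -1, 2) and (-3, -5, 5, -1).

With u = (0, 1, -1, 2), v = (-3, -5, 5, -1):
u·v = 0·(-3) + 1·(-5) + (-1)·5 + 2·(-1) = 0 + (-5) + (-5) + (-2) = -12.
|u| = √(0² + 1² + (-1)² + 2²) = √6, |v| = √((-3)² + (-5)² + 5² + (-1)²) = √60, so |u||v| = √(6·60) = √360.
cos θ = (u·v)/(|u||v|) = -12/√360 ≈ -0.632456
θ = arccos(-0.632456) ≈ 129.23°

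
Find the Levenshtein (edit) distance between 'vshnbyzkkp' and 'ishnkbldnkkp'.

Let D[i][j] be the edit distance between the first i characters of 'vshnbyzkkp' and the first j characters of 'ishnkbldnkkp', with D[i][0] = i, D[0][j] = j, and D[i][j] = D[i-1][j-1] if the characters match, else 1 + min(D[i-1][j], D[i][j-1], D[i-1][j-1]). Filling the table (rows: prefixes of 'vshnbyzkkp', columns: prefixes of 'ishnkbldnkkp'):
     ε  i  s  h  n  k  b  l  d  n  k  k  p
  ε  0  1  2  3  4  5  6  7  8  9 10 11 12
  v  1  1  2  3  4  5  6  7  8  9 10 11 12
  s  2  2  1  2  3  4  5  6  7  8  9 10 11
  h  3  3  2  1  2  3  4  5  6  7  8  9 10
  n  4  4  3  2  1  2  3  4  5  6  7  8  9
  b  5  5  4  3  2  2  2  3  4  5  6  7  8
  y  6  6  5  4  3  3  3  3  4  5  6  7  8
  z  7  7  6  5  4  4  4  4  4  5  6  7  8
  k  8  8  7  6  5  4  5  5  5  5  5  6  7
  k  9  9  8  7  6  5  5  6  6  6  5  5  6
  p 10 10  9  8  7  6  6  6  7  7  6  6  5
The bottom-right entry gives D[10][12] = 5, so no sequence of fewer than 5 edits works. Backtracking through the table gives one optimal edit sequence (5 edits):
  vshnbyzkkp → ishnbyzkkp (sub v→i @1)
  ishnbyzkkp → ishnkbyzkkp (ins k @5)
  ishnkbyzkkp → ishnkblyzkkp (ins l @7)
  ishnkblyzkkp → ishnkbldzkkp (sub y→d @8)
  ishnkbldzkkp → ishnkbldnkkp (sub z→n @9)
Edit distance = 5.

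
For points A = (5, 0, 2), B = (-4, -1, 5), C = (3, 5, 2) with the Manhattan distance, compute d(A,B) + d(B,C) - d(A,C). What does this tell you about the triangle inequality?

d(A,B) = 9 + 1 + 3 = 13, d(B,C) = 7 + 6 + 3 = 16, d(A,C) = 2 + 5 + 0 = 7.
d(A,B) + d(B,C) - d(A,C) = 13 + 16 - 7 = 29 - 7 = 22. This is ≥ 0, so the triangle inequality holds for these points.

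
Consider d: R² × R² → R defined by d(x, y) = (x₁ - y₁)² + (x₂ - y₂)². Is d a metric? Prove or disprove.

No. The squared Euclidean distance fails the triangle inequality. Counterexample: x = (0, 0), y = (1, 5), z = (2, 10). d(x,z) = 2² + 10² = 104, but d(x,y) + d(y,z) = (1² + 5²) + (1² + 5²) = 26 + 26 = 52. Since 104 > 52, the triangle inequality is violated. (Note: √d, the ordinary Euclidean distance, IS a metric.)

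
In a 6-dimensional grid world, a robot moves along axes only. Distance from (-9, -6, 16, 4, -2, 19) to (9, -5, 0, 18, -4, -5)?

Σ|x_i - y_i| = |-9 - 9| + |-6 - (-5)| + |16 - 0| + |4 - 18| + |-2 - (-4)| + |19 - (-5)| = 18 + 1 + 16 + 14 + 2 + 24 = 75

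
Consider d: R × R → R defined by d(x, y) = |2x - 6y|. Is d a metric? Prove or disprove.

No. d fails symmetry: d(7, 4) = |2·7 - 6·4| = |-10| = 10, but d(4, 7) = |2·4 - 6·7| = |-34| = 34. Since 10 ≠ 34, d(x,y) ≠ d(y,x) in general.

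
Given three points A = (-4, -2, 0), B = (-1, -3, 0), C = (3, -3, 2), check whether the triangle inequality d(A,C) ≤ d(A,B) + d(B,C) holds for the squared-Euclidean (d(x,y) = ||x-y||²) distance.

d(A,B) = 3² + 1² + 0² = 10, d(B,C) = 4² + 0² + 2² = 20, d(A,C) = 7² + 1² + 2² = 54.
d(A,C) = 54 > 10 + 20 = 30. Triangle inequality is VIOLATED. (Squared-Euclidean is not a metric — this is a counterexample.)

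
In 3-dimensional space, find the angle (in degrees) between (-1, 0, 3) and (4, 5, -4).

With u = (-1, 0, 3), v = (4, 5, -4):
u·v = (-1)·4 + 0·5 + 3·(-4) = (-4) + 0 + (-12) = -16.
|u| = √((-1)² + 0² + 3²) = √10, |v| = √(4² + 5² + (-4)²) = √57, so |u||v| = √(10·57) = √570.
cos θ = (u·v)/(|u||v|) = -16/√570 ≈ -0.670166
θ = arccos(-0.670166) ≈ 132.08°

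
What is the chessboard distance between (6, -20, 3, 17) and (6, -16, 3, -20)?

max(|x_i - y_i|) = max(|6 - 6|, |-20 - (-16)|, |3 - 3|, |17 - (-20)|) = max(0, 4, 0, 37) = 37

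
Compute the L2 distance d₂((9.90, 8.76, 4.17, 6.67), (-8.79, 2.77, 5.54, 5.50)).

√(Σ(x_i - y_i)²) = √((9.9 - (-8.79))² + (8.76 - 2.77)² + (4.17 - 5.54)² + (6.67 - 5.5)²)
= √(18.69² + 5.99² + (-1.37)² + 1.17²) = √(349.3161 + 35.8801 + 1.8769 + 1.3689) = √388.442 ≈ 19.7089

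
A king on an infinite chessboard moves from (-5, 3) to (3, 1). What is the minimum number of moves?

max(|x_i - y_i|) = max(|-5 - 3|, |3 - 1|) = max(8, 2) = 8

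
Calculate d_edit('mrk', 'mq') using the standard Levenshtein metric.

Let D[i][j] be the edit distance between the first i characters of 'mrk' and the first j characters of 'mq', with D[i][0] = i, D[0][j] = j, and D[i][j] = D[i-1][j-1] if the characters match, else 1 + min(D[i-1][j], D[i][j-1], D[i-1][j-1]). Filling the table (rows: prefixes of 'mrk', columns: prefixes of 'mq'):
     ε  m  q
  ε  0  1  2
  m  1  0  1
  r  2  1  1
  k  3  2  2
The bottom-right entry gives D[3][2] = 2, so no sequence of fewer than 2 edits works. Backtracking through the table gives one optimal edit sequence (2 edits):
  mrk → mk (del r @2)
  mk → mq (sub k→q @2)
Edit distance = 2.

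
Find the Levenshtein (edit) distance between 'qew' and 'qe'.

Let D[i][j] be the edit distance between the first i characters of 'qew' and the first j characters of 'qe', with D[i][0] = i, D[0][j] = j, and D[i][j] = D[i-1][j-1] if the characters match, else 1 + min(D[i-1][j], D[i][j-1], D[i-1][j-1]). Filling the table (rows: prefixes of 'qew', columns: prefixes of 'qe'):
     ε  q  e
  ε  0  1  2
  q  1  0  1
  e  2  1  0
  w  3  2  1
The bottom-right entry gives D[3][2] = 1, so no sequence of fewer than 1 edit works. Backtracking through the table gives one optimal edit sequence (1 edit):
  qew → qe (del w @3)
Edit distance = 1.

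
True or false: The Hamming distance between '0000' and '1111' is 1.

Differing positions: 1, 2, 3, 4. Hamming distance = 4, so the claim that d_H = 1 is false.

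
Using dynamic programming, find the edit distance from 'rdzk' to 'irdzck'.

Let D[i][j] be the edit distance between the first i characters of 'rdzk' and the first j characters of 'irdzck', with D[i][0] = i, D[0][j] = j, and D[i][j] = D[i-1][j-1] if the characters match, else 1 + min(D[i-1][j], D[i][j-1], D[i-1][j-1]). Filling the table (rows: prefixes of 'rdzk', columns: prefixes of 'irdzck'):
     ε  i  r  d  z  c  k
  ε  0  1  2  3  4  5  6
  r  1  1  1  2  3  4  5
  d  2  2  2  1  2  3  4
  z  3  3  3  2  1  2  3
  k  4  4  4  3  2  2  2
The bottom-right entry gives D[4][6] = 2, so no sequence of fewer than 2 edits works. Backtracking through the table gives one optimal edit sequence (2 edits):
  rdzk → irdzk (ins i @1)
  irdzk → irdzck (ins c @5)
Edit distance = 2.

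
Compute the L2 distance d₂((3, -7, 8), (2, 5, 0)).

√(Σ(x_i - y_i)²) = √((3 - 2)² + (-7 - 5)² + (8 - 0)²)
= √(1² + (-12)² + 8²) = √(1 + 144 + 64) = √209 ≈ 14.4568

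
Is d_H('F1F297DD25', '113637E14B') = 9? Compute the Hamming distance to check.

Differing positions: 1, 3, 4, 5, 7, 8, 9, 10. Hamming distance = 8, so the claim that d_H = 9 is false.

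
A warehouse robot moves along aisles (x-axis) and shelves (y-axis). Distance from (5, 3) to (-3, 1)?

Σ|x_i - y_i| = |5 - (-3)| + |3 - 1| = 8 + 2 = 10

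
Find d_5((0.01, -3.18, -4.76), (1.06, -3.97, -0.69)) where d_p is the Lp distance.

(Σ|x_i - y_i|^5)^(1/5) = (|0.01 - 1.06|^5 + |-3.18 - (-3.97)|^5 + |-4.76 - (-0.69)|^5)^(1/5)
= (1.05^5 + 0.79^5 + 4.07^5)^(1/5) ≈ (1.2763 + 0.3077 + 1116.7914)^(1/5) = (1118.3754)^(1/5) ≈ 4.0712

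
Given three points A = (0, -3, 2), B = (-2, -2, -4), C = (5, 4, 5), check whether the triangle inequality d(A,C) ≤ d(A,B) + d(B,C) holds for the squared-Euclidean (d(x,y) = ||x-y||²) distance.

d(A,B) = 2² + 1² + 6² = 41, d(B,C) = 7² + 6² + 9² = 166, d(A,C) = 5² + 7² + 3² = 83.
d(A,C) = 83 ≤ 41 + 166 = 207. Triangle inequality is satisfied.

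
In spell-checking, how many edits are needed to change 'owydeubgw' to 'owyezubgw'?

Let D[i][j] be the edit distance between the first i characters of 'owydeubgw' and the first j characters of 'owyezubgw', with D[i][0] = i, D[0][j] = j, and D[i][j] = D[i-1][j-1] if the characters match, else 1 + min(D[i-1][j], D[i][j-1], D[i-1][j-1]). Filling the table (rows: prefixes of 'owydeubgw', columns: prefixes of 'owyezubgw'):
     ε  o  w  y  e  z  u  b  g  w
  ε  0  1  2  3  4  5  6  7  8  9
  o  1  0  1  2  3  4  5  6  7  8
  w  2  1  0  1  2  3  4  5  6  7
  y  3  2  1  0  1  2  3  4  5  6
  d  4  3  2  1  1  2  3  4  5  6
  e  5  4  3  2  1  2  3  4  5  6
  u  6  5  4  3  2  2  2  3  4  5
  b  7  6  5  4  3  3  3  2  3  4
  g  8  7  6  5  4  4  4  3  2  3
  w  9  8  7  6  5  5  5  4  3  2
The bottom-right entry gives D[9][9] = 2, so no sequence of fewer than 2 edits works. Backtracking through the table gives one optimal edit sequence (2 edits):
  owydeubgw → owyeeubgw (sub d→e @4)
  owyeeubgw → owyezubgw (sub e→z @5)
Edit distance = 2.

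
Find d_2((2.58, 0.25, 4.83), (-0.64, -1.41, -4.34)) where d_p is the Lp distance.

(Σ|x_i - y_i|^2)^(1/2) = (|2.58 - (-0.64)|^2 + |0.25 - (-1.41)|^2 + |4.83 - (-4.34)|^2)^(1/2)
= (3.22^2 + 1.66^2 + 9.17^2)^(1/2) = (10.3684 + 2.7556 + 84.0889)^(1/2) = (97.2129)^(1/2) ≈ 9.8597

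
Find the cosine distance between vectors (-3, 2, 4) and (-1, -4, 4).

With u = (-3, 2, 4), v = (-1, -4, 4):
u·v = (-3)·(-1) + 2·(-4) + 4·4 = 3 + (-8) + 16 = 11.
|u| = √((-3)² + 2² + 4²) = √29, |v| = √((-1)² + (-4)² + 4²) = √33, so |u||v| = √(29·33) = √957.
cos θ = (u·v)/(|u||v|) = 11/√957 ≈ 0.3556
Cosine distance = 1 - cos θ ≈ 1 - 0.3556 = 0.6444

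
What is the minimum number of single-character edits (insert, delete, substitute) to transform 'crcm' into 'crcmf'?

Let D[i][j] be the edit distance between the first i characters of 'crcm' and the first j characters of 'crcmf', with D[i][0] = i, D[0][j] = j, and D[i][j] = D[i-1][j-1] if the characters match, else 1 + min(D[i-1][j], D[i][j-1], D[i-1][j-1]). Filling the table (rows: prefixes of 'crcm', columns: prefixes of 'crcmf'):
     ε  c  r  c  m  f
  ε  0  1  2  3  4  5
  c  1  0  1  2  3  4
  r  2  1  0  1  2  3
  c  3  2  1  0  1  2
  m  4  3  2  1  0  1
The bottom-right entry gives D[4][5] = 1, so no sequence of fewer than 1 edit works. Backtracking through the table gives one optimal edit sequence (1 edit):
  crcm → crcmf (ins f @5)
Edit distance = 1.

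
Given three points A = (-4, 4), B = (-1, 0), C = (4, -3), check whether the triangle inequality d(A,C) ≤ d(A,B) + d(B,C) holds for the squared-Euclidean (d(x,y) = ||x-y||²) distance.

d(A,B) = 3² + 4² = 25, d(B,C) = 5² + 3² = 34, d(A,C) = 8² + 7² = 113.
d(A,C) = 113 > 25 + 34 = 59. Triangle inequality is VIOLATED. (Squared-Euclidean is not a metric — this is a counterexample.)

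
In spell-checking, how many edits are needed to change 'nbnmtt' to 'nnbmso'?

Let D[i][j] be the edit distance between the first i characters of 'nbnmtt' and the first j characters of 'nnbmso', with D[i][0] = i, D[0][j] = j, and D[i][j] = D[i-1][j-1] if the characters match, else 1 + min(D[i-1][j], D[i][j-1], D[i-1][j-1]). Filling the table (rows: prefixes of 'nbnmtt', columns: prefixes of 'nnbmso'):
     ε  n  n  b  m  s  o
  ε  0  1  2  3  4  5  6
  n  1  0  1  2  3  4  5
  b  2  1  1  1  2  3  4
  n  3  2  1  2  2  3  4
  m  4  3  2  2  2  3  4
  t  5  4  3  3  3  3  4
  t  6  5  4  4  4  4  4
The bottom-right entry gives D[6][6] = 4, so no sequence of fewer than 4 edits works. Backtracking through the table gives one optimal edit sequence (4 edits):
  nbnmtt → nnnmtt (sub b→n @2)
  nnnmtt → nnbmtt (sub n→b @3)
  nnbmtt → nnbmst (sub t→s @5)
  nnbmst → nnbmso (sub t→o @6)
Edit distance = 4.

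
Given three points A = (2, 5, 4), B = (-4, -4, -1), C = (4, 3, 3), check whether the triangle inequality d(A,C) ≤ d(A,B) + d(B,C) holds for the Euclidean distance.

d(A,B) = √(6² + 9² + 5²) = √142 ≈ 11.9164, d(B,C) = √(8² + 7² + 4²) = √129 ≈ 11.3578, d(A,C) = √(2² + 2² + 1²) = √9 = 3.
d(A,C) = 3 ≤ 11.9164 + 11.3578 = 23.2742. Triangle inequality is satisfied.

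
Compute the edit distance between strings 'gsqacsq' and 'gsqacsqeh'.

Let D[i][j] be the edit distance between the first i characters of 'gsqacsq' and the first j characters of 'gsqacsqeh', with D[i][0] = i, D[0][j] = j, and D[i][j] = D[i-1][j-1] if the characters match, else 1 + min(D[i-1][j], D[i][j-1], D[i-1][j-1]). Filling the table (rows: prefixes of 'gsqacsq', columns: prefixes of 'gsqacsqeh'):
     ε  g  s  q  a  c  s  q  e  h
  ε  0  1  2  3  4  5  6  7  8  9
  g  1  0  1  2  3  4  5  6  7  8
  s  2  1  0  1  2  3  4  5  6  7
  q  3  2  1  0  1  2  3  4  5  6
  a  4  3  2  1  0  1  2  3  4  5
  c  5  4  3  2  1  0  1  2  3  4
  s  6  5  4  3  2  1  0  1  2  3
  q  7  6  5  4  3  2  1  0  1  2
The bottom-right entry gives D[7][9] = 2, so no sequence of fewer than 2 edits works. Backtracking through the table gives one optimal edit sequence (2 edits):
  gsqacsq → gsqacsqe (ins e @8)
  gsqacsqe → gsqacsqeh (ins h @9)
Edit distance = 2.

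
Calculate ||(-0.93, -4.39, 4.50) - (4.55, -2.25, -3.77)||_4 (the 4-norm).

(Σ|x_i - y_i|^4)^(1/4) = (|-0.93 - 4.55|^4 + |-4.39 - (-2.25)|^4 + |4.5 - (-3.77)|^4)^(1/4)
= (5.48^4 + 2.14^4 + 8.27^4)^(1/4) ≈ (901.8249 + 20.9727 + 4677.5888)^(1/4) = (5600.3864)^(1/4) ≈ 8.6508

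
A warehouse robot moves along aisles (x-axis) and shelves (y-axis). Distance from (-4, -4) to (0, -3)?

Σ|x_i - y_i| = |-4 - 0| + |-4 - (-3)| = 4 + 1 = 5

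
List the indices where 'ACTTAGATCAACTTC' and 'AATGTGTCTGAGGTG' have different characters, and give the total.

Differing positions: 2, 4, 5, 7, 8, 9, 10, 12, 13, 15. Hamming distance = 10.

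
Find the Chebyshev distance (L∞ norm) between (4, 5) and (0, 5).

max(|x_i - y_i|) = max(|4 - 0|, |5 - 5|) = max(4, 0) = 4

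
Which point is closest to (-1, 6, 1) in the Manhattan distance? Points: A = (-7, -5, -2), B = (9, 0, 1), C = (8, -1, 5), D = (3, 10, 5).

Distances: d(A) = 20, d(B) = 16, d(C) = 20, d(D) = 12. Nearest: D = (3, 10, 5) with distance 12.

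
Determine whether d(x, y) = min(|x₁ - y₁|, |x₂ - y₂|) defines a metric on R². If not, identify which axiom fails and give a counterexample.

No. d fails identity of indiscernibles: take x = (2, 0) and y = (2, 1). Then d(x,y) = min(|2 - 2|, |0 - 1|) = min(0, 1) = 0, yet x ≠ y.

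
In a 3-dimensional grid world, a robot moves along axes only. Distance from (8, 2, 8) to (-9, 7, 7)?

Σ|x_i - y_i| = |8 - (-9)| + |2 - 7| + |8 - 7| = 17 + 5 + 1 = 23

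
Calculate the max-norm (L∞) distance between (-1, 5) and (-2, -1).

max(|x_i - y_i|) = max(|-1 - (-2)|, |5 - (-1)|) = max(1, 6) = 6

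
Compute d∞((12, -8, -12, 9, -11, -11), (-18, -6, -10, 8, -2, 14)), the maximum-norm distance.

max(|x_i - y_i|) = max(|12 - (-18)|, |-8 - (-6)|, |-12 - (-10)|, |9 - 8|, |-11 - (-2)|, |-11 - 14|) = max(30, 2, 2, 1, 9, 25) = 30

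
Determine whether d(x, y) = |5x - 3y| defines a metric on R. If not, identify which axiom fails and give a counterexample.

No. d fails symmetry: d(9, 7) = |5·9 - 3·7| = |24| = 24, but d(7, 9) = |5·7 - 3·9| = |8| = 8. Since 24 ≠ 8, d(x,y) ≠ d(y,x) in general.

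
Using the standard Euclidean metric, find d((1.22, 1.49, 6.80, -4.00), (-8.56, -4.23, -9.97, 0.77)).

√(Σ(x_i - y_i)²) = √((1.22 - (-8.56))² + (1.49 - (-4.23))² + (6.8 - (-9.97))² + (-4 - 0.77)²)
= √(9.78² + 5.72² + 16.77² + (-4.77)²) = √(95.6484 + 32.7184 + 281.2329 + 22.7529) = √432.3526 ≈ 20.7931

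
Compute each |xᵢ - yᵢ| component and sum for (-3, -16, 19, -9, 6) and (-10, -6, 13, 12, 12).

Σ|x_i - y_i| = |-3 - (-10)| + |-16 - (-6)| + |19 - 13| + |-9 - 12| + |6 - 12| = 7 + 10 + 6 + 21 + 6 = 50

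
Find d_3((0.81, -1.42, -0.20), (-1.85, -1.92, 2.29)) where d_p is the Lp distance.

(Σ|x_i - y_i|^3)^(1/3) = (|0.81 - (-1.85)|^3 + |-1.42 - (-1.92)|^3 + |-0.2 - 2.29|^3)^(1/3)
= (2.66^3 + 0.5^3 + 2.49^3)^(1/3) ≈ (18.8211 + 0.125 + 15.4382)^(1/3) = (34.3843)^(1/3) ≈ 3.2518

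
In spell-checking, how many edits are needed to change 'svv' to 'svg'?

Let D[i][j] be the edit distance between the first i characters of 'svv' and the first j characters of 'svg', with D[i][0] = i, D[0][j] = j, and D[i][j] = D[i-1][j-1] if the characters match, else 1 + min(D[i-1][j], D[i][j-1], D[i-1][j-1]). Filling the table (rows: prefixes of 'svv', columns: prefixes of 'svg'):
     ε  s  v  g
  ε  0  1  2  3
  s  1  0  1  2
  v  2  1  0  1
  v  3  2  1  1
The bottom-right entry gives D[3][3] = 1, so no sequence of fewer than 1 edit works. Backtracking through the table gives one optimal edit sequence (1 edit):
  svv → svg (sub v→g @3)
Edit distance = 1.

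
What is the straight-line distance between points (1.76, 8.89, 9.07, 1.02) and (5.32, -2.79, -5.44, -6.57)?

√(Σ(x_i - y_i)²) = √((1.76 - 5.32)² + (8.89 - (-2.79))² + (9.07 - (-5.44))² + (1.02 - (-6.57))²)
= √((-3.56)² + 11.68² + 14.51² + 7.59²) = √(12.6736 + 136.4224 + 210.5401 + 57.6081) = √417.2442 ≈ 20.4266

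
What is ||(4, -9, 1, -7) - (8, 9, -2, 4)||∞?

max(|x_i - y_i|) = max(|4 - 8|, |-9 - 9|, |1 - (-2)|, |-7 - 4|) = max(4, 18, 3, 11) = 18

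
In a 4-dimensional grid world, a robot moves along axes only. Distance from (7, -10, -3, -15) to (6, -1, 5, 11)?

Σ|x_i - y_i| = |7 - 6| + |-10 - (-1)| + |-3 - 5| + |-15 - 11| = 1 + 9 + 8 + 26 = 44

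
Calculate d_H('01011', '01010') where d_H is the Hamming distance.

Differing positions: 5. Hamming distance = 1.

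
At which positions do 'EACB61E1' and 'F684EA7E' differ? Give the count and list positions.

Differing positions: 1, 2, 3, 4, 5, 6, 7, 8. Hamming distance = 8.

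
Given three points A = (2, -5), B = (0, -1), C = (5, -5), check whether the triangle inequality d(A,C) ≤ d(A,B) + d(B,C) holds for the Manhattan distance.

d(A,B) = 2 + 4 = 6, d(B,C) = 5 + 4 = 9, d(A,C) = 3 + 0 = 3.
d(A,C) = 3 ≤ 6 + 9 = 15. Triangle inequality is satisfied.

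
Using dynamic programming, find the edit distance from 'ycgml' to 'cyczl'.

Let D[i][j] be the edit distance between the first i characters of 'ycgml' and the first j characters of 'cyczl', with D[i][0] = i, D[0][j] = j, and D[i][j] = D[i-1][j-1] if the characters match, else 1 + min(D[i-1][j], D[i][j-1], D[i-1][j-1]). Filling the table (rows: prefixes of 'ycgml', columns: prefixes of 'cyczl'):
     ε  c  y  c  z  l
  ε  0  1  2  3  4  5
  y  1  1  1  2  3  4
  c  2  1  2  1  2  3
  g  3  2  2  2  2  3
  m  4  3  3  3  3  3
  l  5  4  4  4  4  3
The bottom-right entry gives D[5][5] = 3, so no sequence of fewer than 3 edits works. Backtracking through the table gives one optimal edit sequence (3 edits):
  ycgml → cycgml (ins c @1)
  cycgml → cycml (del g @4)
  cycml → cyczl (sub m→z @4)
Edit distance = 3.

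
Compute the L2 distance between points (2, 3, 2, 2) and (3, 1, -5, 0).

(Σ|x_i - y_i|^2)^(1/2) = (|2 - 3|^2 + |3 - 1|^2 + |2 - (-5)|^2 + |2 - 0|^2)^(1/2)
= (1^2 + 2^2 + 7^2 + 2^2)^(1/2) = (1 + 4 + 49 + 4)^(1/2) = (58)^(1/2) ≈ 7.6158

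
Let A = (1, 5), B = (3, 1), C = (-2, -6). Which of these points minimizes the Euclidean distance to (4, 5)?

Distances: d(A) = 3, d(B) ≈ 4.1231, d(C) ≈ 12.53. Nearest: A = (1, 5) with distance 3.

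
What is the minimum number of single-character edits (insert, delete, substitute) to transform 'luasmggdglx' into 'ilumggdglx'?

Let D[i][j] be the edit distance between the first i characters of 'luasmggdglx' and the first j characters of 'ilumggdglx', with D[i][0] = i, D[0][j] = j, and D[i][j] = D[i-1][j-1] if the characters match, else 1 + min(D[i-1][j], D[i][j-1], D[i-1][j-1]). Filling the table (rows: prefixes of 'luasmggdglx', columns: prefixes of 'ilumggdglx'):
     ε  i  l  u  m  g  g  d  g  l  x
  ε  0  1  2  3  4  5  6  7  8  9 10
  l  1  1  1  2  3  4  5  6  7  8  9
  u  2  2  2  1  2  3  4  5  6  7  8
  a  3  3  3  2  2  3  4  5  6  7  8
  s  4  4  4  3  3  3  4  5  6  7  8
  m  5  5  5  4  3  4  4  5  6  7  8
  g  6  6  6  5  4  3  4  5  5  6  7
  g  7  7  7  6  5  4  3  4  5  6  7
  d  8  8  8  7  6  5  4  3  4  5  6
  g  9  9  9  8  7  6  5  4  3  4  5
  l 10 10  9  9  8  7  6  5  4  3  4
  x 11 11 10 10  9  8  7  6  5  4  3
The bottom-right entry gives D[11][10] = 3, so no sequence of fewer than 3 edits works. Backtracking through the table gives one optimal edit sequence (3 edits):
  luasmggdglx → iluasmggdglx (ins i @1)
  iluasmggdglx → ilusmggdglx (del a @4)
  ilusmggdglx → ilumggdglx (del s @4)
Edit distance = 3.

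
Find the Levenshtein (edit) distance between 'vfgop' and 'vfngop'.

Let D[i][j] be the edit distance between the first i characters of 'vfgop' and the first j characters of 'vfngop', with D[i][0] = i, D[0][j] = j, and D[i][j] = D[i-1][j-1] if the characters match, else 1 + min(D[i-1][j], D[i][j-1], D[i-1][j-1]). Filling the table (rows: prefixes of 'vfgop', columns: prefixes of 'vfngop'):
     ε  v  f  n  g  o  p
  ε  0  1  2  3  4  5  6
  v  1  0  1  2  3  4  5
  f  2  1  0  1  2  3  4
  g  3  2  1  1  1  2  3
  o  4  3  2  2  2  1  2
  p  5  4  3  3  3  2  1
The bottom-right entry gives D[5][6] = 1, so no sequence of fewer than 1 edit works. Backtracking through the table gives one optimal edit sequence (1 edit):
  vfgop → vfngop (ins n @3)
Edit distance = 1.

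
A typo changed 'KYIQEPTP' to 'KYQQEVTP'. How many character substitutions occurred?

Differing positions: 3, 6. Hamming distance = 2.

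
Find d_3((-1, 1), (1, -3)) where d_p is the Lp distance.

(Σ|x_i - y_i|^3)^(1/3) = (|-1 - 1|^3 + |1 - (-3)|^3)^(1/3)
= (2^3 + 4^3)^(1/3) = (8 + 64)^(1/3) = (72)^(1/3) ≈ 4.1602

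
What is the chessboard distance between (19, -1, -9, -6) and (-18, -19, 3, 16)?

max(|x_i - y_i|) = max(|19 - (-18)|, |-1 - (-19)|, |-9 - 3|, |-6 - 16|) = max(37, 18, 12, 22) = 37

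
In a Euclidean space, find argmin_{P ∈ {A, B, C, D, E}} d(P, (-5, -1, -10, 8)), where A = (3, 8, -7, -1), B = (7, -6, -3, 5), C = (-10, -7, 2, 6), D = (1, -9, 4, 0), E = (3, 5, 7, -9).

Distances: d(A) ≈ 15.3297, d(B) ≈ 15.0665, d(C) ≈ 14.4568, d(D) ≈ 18.9737, d(E) ≈ 26.0384. Nearest: C = (-10, -7, 2, 6) with distance 14.4568.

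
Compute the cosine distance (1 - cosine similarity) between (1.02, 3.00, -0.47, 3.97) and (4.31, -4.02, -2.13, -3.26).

With u = (1.02, 3.00, -0.47, 3.97), v = (4.31, -4.02, -2.13, -3.26):
u·v = 1.02·4.31 + 3·(-4.02) + (-0.47)·(-2.13) + 3.97·(-3.26) = 4.3962 + (-12.06) + 1.0011 + (-12.9422) = -19.6049.
|u| = √(1.02² + 3² + (-0.47)² + 3.97²) = √(1.0404 + 9 + 0.2209 + 15.7609) = √26.0222, |v| = √(4.31² + (-4.02)² + (-2.13)² + (-3.26)²) = √(18.5761 + 16.1604 + 4.5369 + 10.6276) = √49.901.
cos θ = (u·v)/(|u||v|) = -19.6049/(√26.0222·√49.901) ≈ -0.544
Cosine distance = 1 - cos θ ≈ 1 - (-0.544) = 1.544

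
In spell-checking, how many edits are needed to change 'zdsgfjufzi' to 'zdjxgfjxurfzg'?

Let D[i][j] be the edit distance between the first i characters of 'zdsgfjufzi' and the first j characters of 'zdjxgfjxurfzg', with D[i][0] = i, D[0][j] = j, and D[i][j] = D[i-1][j-1] if the characters match, else 1 + min(D[i-1][j], D[i][j-1], D[i-1][j-1]). Filling the table (rows: prefixes of 'zdsgfjufzi', columns: prefixes of 'zdjxgfjxurfzg'):
     ε  z  d  j  x  g  f  j  x  u  r  f  z  g
  ε  0  1  2  3  4  5  6  7  8  9 10 11 12 13
  z  1  0  1  2  3  4  5  6  7  8  9 10 11 12
  d  2  1  0  1  2  3  4  5  6  7  8  9 10 11
  s  3  2  1  1  2  3  4  5  6  7  8  9 10 11
  g  4  3  2  2  2  2  3  4  5  6  7  8  9 10
  f  5  4  3  3  3  3  2  3  4  5  6  7  8  9
  j  6  5  4  3  4  4  3  2  3  4  5  6  7  8
  u  7  6  5  4  4  5  4  3  3  3  4  5  6  7
  f  8  7  6  5  5  5  5  4  4  4  4  4  5  6
  z  9  8  7  6  6  6  6  5  5  5  5  5  4  5
  i 10  9  8  7  7  7  7  6  6  6  6  6  5  5
The bottom-right entry gives D[10][13] = 5, so no sequence of fewer than 5 edits works. Backtracking through the table gives one optimal edit sequence (5 edits):
  zdsgfjufzi → zdjsgfjufzi (ins j @3)
  zdjsgfjufzi → zdjxgfjufzi (sub s→x @4)
  zdjxgfjufzi → zdjxgfjxufzi (ins x @8)
  zdjxgfjxufzi → zdjxgfjxurfzi (ins r @10)
  zdjxgfjxurfzi → zdjxgfjxurfzg (sub i→g @13)
Edit distance = 5.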